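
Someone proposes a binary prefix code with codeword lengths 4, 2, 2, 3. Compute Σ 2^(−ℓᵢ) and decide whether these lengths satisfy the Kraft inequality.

0.6875; yes

With common denominator 2^4 = 16: Σ 2^(−ℓᵢ) = 1/16 + 4/16 + 4/16 + 2/16 = 11/16 = 0.6875.
Kraft's inequality requires Σ ≤ 1; here Σ = 0.6875 ≤ 1, so such a prefix code exists.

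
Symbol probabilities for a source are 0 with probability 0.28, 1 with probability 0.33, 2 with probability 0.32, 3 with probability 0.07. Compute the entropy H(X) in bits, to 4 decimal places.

1.8366 bits

H = −Σ pᵢ log₂ pᵢ.
−0.28·log₂(0.28) = 0.5142
−0.33·log₂(0.33) = 0.5278
−0.32·log₂(0.32) = 0.5260
−0.07·log₂(0.07) = 0.2686
Sum ≈ 1.8366 → 1.8366 bits.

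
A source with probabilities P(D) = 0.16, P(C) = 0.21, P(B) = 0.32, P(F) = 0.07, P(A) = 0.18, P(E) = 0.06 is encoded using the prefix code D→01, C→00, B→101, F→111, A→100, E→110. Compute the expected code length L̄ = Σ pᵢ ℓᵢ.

2.63 bits/symbol

L̄ = Σ pᵢ·ℓᵢ = 0.16·2 + 0.21·2 + 0.32·3 + 0.07·3 + 0.18·3 + 0.06·3 = 2.63 bits/symbol.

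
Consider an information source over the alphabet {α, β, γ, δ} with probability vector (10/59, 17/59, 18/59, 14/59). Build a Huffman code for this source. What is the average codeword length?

2 bits/symbol

Repeatedly combine the two least-probable nodes; the expected code length is the sum of the merged weights.
merge 10/59 + 14/59 → 24/59
merge 17/59 + 18/59 → 35/59
merge 24/59 + 35/59 → 1
L = 24/59 + 35/59 + 1 = 2 bits/symbol.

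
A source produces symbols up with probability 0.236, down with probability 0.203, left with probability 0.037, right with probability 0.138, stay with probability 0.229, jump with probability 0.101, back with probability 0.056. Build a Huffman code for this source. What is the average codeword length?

2.619 bits/symbol

Repeatedly combine the two least-probable nodes; the expected code length is the sum of the merged weights.
merge 37/1000 + 7/125 → 93/1000
merge 93/1000 + 101/1000 → 97/500
merge 69/500 + 97/500 → 83/250
merge 203/1000 + 229/1000 → 54/125
merge 59/250 + 83/250 → 71/125
merge 54/125 + 71/125 → 1
L = 93/1000 + 97/500 + 83/250 + 54/125 + 71/125 + 1 = 2619/1000 = 2.619 bits/symbol.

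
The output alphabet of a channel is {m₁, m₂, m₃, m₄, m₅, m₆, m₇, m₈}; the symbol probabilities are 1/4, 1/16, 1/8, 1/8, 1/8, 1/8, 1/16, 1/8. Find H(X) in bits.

Each probability is a power of 1/2, so log₂(1/p) is an integer.
H = Σ p·log₂(1/p) = 1/4·2 + 1/16·4 + 1/8·3 + 1/8·3 + 1/8·3 + 1/8·3 + 1/16·4 + 1/8·3 = 2.875 bits.

2.875 bits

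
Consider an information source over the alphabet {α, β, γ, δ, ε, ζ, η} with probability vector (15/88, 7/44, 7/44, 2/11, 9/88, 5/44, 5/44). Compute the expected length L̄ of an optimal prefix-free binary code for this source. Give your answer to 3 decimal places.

2.818 bits/symbol

Repeatedly combine the two least-probable nodes; the expected code length is the sum of the merged weights.
merge 9/88 + 5/44 → 19/88
merge 5/44 + 7/44 → 3/11
merge 7/44 + 15/88 → 29/88
merge 2/11 + 19/88 → 35/88
merge 3/11 + 29/88 → 53/88
merge 35/88 + 53/88 → 1
L = 19/88 + 3/11 + 29/88 + 35/88 + 53/88 + 1 = 31/11 ≈ 2.818 bits/symbol.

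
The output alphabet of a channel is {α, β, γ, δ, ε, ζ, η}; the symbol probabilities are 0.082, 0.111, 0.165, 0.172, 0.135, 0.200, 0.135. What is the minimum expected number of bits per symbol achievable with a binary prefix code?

2.8 bits/symbol

Repeatedly combine the two least-probable nodes; the expected code length is the sum of the merged weights.
merge 41/500 + 111/1000 → 193/1000
merge 27/200 + 27/200 → 27/100
merge 33/200 + 43/250 → 337/1000
merge 193/1000 + 1/5 → 393/1000
merge 27/100 + 337/1000 → 607/1000
merge 393/1000 + 607/1000 → 1
L = 193/1000 + 27/100 + 337/1000 + 393/1000 + 607/1000 + 1 = 14/5 = 2.8 bits/symbol.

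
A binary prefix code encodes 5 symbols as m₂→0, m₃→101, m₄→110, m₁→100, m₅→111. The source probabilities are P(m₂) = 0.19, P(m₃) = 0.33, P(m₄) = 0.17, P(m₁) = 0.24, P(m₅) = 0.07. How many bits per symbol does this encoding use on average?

L̄ = Σ pᵢ·ℓᵢ = 0.19·1 + 0.33·3 + 0.17·3 + 0.24·3 + 0.07·3 = 2.62 bits/symbol.

2.62 bits/symbol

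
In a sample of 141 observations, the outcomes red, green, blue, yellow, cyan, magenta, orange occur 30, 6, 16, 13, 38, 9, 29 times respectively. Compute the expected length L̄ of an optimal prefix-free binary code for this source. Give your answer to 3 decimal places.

Probabilities are the counts divided by 141.
Repeatedly combine the two least-probable nodes; the expected code length is the sum of the merged weights.
merge 2/47 + 3/47 → 5/47
merge 13/141 + 5/47 → 28/141
merge 16/141 + 28/141 → 44/141
merge 29/141 + 10/47 → 59/141
merge 38/141 + 44/141 → 82/141
merge 59/141 + 82/141 → 1
L = 5/47 + 28/141 + 44/141 + 59/141 + 82/141 + 1 = 123/47 ≈ 2.617 bits/symbol.

2.617 bits/symbol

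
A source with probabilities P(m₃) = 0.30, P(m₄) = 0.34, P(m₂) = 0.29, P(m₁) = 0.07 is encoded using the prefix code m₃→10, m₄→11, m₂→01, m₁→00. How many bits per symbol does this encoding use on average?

2 bits/symbol

L̄ = Σ pᵢ·ℓᵢ = 0.30·2 + 0.34·2 + 0.29·2 + 0.07·2 = 2 bits/symbol.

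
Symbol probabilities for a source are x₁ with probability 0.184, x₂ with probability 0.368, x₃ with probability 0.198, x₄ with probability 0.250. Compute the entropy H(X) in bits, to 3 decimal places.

H = −Σ pᵢ log₂ pᵢ.
−0.184·log₂(0.184) = 0.4494
−0.368·log₂(0.368) = 0.5307
−0.198·log₂(0.198) = 0.4626
−0.250·log₂(0.250) = 0.5000
Sum ≈ 1.9427 → 1.943 bits.

1.943 bits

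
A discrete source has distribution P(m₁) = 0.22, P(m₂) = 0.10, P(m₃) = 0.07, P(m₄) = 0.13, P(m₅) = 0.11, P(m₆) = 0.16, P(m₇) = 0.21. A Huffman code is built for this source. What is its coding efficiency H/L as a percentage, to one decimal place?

Entropy H = −Σ p log₂ p ≈ 2.7101 bits.
Huffman merges: 7/100+1/10→17/100; 11/100+13/100→6/25; 4/25+17/100→33/100; 21/100+11/50→43/100; 6/25+33/100→57/100; 43/100+57/100→1. L = 137/50 ≈ 2.7400.
Efficiency = H/L = 2.7101/2.7400 = 98.9%.

98.9%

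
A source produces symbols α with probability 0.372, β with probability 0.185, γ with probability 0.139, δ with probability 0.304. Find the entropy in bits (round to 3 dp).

H = −Σ pᵢ log₂ pᵢ.
−0.372·log₂(0.372) = 0.5307
−0.185·log₂(0.185) = 0.4504
−0.139·log₂(0.139) = 0.3957
−0.304·log₂(0.304) = 0.5222
Sum ≈ 1.8990 → 1.899 bits.

1.899 bits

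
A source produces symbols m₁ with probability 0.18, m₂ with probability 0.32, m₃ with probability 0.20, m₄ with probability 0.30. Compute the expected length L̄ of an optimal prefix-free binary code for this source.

Repeatedly combine the two least-probable nodes; the expected code length is the sum of the merged weights.
merge 9/50 + 1/5 → 19/50
merge 3/10 + 8/25 → 31/50
merge 19/50 + 31/50 → 1
L = 19/50 + 31/50 + 1 = 2 bits/symbol.

2 bits/symbol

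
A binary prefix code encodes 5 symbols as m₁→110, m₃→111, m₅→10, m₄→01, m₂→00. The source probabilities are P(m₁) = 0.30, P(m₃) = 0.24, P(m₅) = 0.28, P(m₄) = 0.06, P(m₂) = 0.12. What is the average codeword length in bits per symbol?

L̄ = Σ pᵢ·ℓᵢ = 0.30·3 + 0.24·3 + 0.28·2 + 0.06·2 + 0.12·2 = 2.54 bits/symbol.

2.54 bits/symbol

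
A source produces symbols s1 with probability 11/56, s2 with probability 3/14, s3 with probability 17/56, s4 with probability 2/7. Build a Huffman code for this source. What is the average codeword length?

Repeatedly combine the two least-probable nodes; the expected code length is the sum of the merged weights.
merge 11/56 + 3/14 → 23/56
merge 2/7 + 17/56 → 33/56
merge 23/56 + 33/56 → 1
L = 23/56 + 33/56 + 1 = 2 bits/symbol.

2 bits/symbol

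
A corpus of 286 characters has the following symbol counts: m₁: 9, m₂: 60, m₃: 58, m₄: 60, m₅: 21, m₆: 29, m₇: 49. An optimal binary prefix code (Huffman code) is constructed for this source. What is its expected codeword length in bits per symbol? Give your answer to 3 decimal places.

Probabilities are the counts divided by 286.
Repeatedly combine the two least-probable nodes; the expected code length is the sum of the merged weights.
merge 9/286 + 21/286 → 15/143
merge 29/286 + 15/143 → 59/286
merge 49/286 + 29/143 → 107/286
merge 59/286 + 30/143 → 119/286
merge 30/143 + 107/286 → 167/286
merge 119/286 + 167/286 → 1
L = 15/143 + 59/286 + 107/286 + 119/286 + 167/286 + 1 = 384/143 ≈ 2.685 bits/symbol.

2.685 bits/symbol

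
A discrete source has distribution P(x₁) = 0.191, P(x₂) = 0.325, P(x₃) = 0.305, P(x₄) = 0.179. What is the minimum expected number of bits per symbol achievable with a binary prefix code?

Repeatedly combine the two least-probable nodes; the expected code length is the sum of the merged weights.
merge 179/1000 + 191/1000 → 37/100
merge 61/200 + 13/40 → 63/100
merge 37/100 + 63/100 → 1
L = 37/100 + 63/100 + 1 = 2 bits/symbol.

2 bits/symbol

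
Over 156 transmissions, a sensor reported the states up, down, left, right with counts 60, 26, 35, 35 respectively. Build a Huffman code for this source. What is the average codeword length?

Probabilities are the counts divided by 156.
Repeatedly combine the two least-probable nodes; the expected code length is the sum of the merged weights.
merge 1/6 + 35/156 → 61/156
merge 35/156 + 5/13 → 95/156
merge 61/156 + 95/156 → 1
L = 61/156 + 95/156 + 1 = 2 bits/symbol.

2 bits/symbol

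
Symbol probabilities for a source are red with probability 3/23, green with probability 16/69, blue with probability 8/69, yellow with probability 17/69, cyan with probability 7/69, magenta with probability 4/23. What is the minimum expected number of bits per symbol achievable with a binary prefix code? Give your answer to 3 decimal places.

2.522 bits/symbol

Repeatedly combine the two least-probable nodes; the expected code length is the sum of the merged weights.
merge 7/69 + 8/69 → 5/23
merge 3/23 + 4/23 → 7/23
merge 5/23 + 16/69 → 31/69
merge 17/69 + 7/23 → 38/69
merge 31/69 + 38/69 → 1
L = 5/23 + 7/23 + 31/69 + 38/69 + 1 = 58/23 ≈ 2.522 bits/symbol.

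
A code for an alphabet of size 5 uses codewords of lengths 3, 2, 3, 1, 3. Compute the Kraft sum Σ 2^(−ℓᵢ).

1.125

With common denominator 2^3 = 8: Σ 2^(−ℓᵢ) = 1/8 + 2/8 + 1/8 + 4/8 + 1/8 = 9/8 = 1.125.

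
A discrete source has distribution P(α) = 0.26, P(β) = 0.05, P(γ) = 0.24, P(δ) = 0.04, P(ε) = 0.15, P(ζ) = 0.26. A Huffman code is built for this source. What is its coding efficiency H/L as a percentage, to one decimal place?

Entropy H = −Σ p log₂ p ≈ 2.3171 bits.
Huffman merges: 1/25+1/20→9/100; 9/100+3/20→6/25; 6/25+6/25→12/25; 13/50+13/50→13/25; 12/25+13/25→1. L = 233/100 ≈ 2.3300.
Efficiency = H/L = 2.3171/2.3300 = 99.4%.

99.4%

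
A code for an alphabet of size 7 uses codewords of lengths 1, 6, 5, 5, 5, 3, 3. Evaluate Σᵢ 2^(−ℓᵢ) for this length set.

With common denominator 2^6 = 64: Σ 2^(−ℓᵢ) = 32/64 + 1/64 + 2/64 + 2/64 + 2/64 + 8/64 + 8/64 = 55/64 = 0.859375.

0.859375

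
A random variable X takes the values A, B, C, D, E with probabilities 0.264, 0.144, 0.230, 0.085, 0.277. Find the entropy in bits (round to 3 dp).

H = −Σ pᵢ log₂ pᵢ.
−0.264·log₂(0.264) = 0.5072
−0.144·log₂(0.144) = 0.4026
−0.230·log₂(0.230) = 0.4877
−0.085·log₂(0.085) = 0.3023
−0.277·log₂(0.277) = 0.5130
Sum ≈ 2.2128 → 2.213 bits.

2.213 bits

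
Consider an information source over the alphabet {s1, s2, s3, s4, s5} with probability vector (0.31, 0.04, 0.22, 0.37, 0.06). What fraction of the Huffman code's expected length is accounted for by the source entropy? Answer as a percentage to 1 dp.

Entropy H = −Σ p log₂ p ≈ 1.9644 bits.
Huffman merges: 1/25+3/50→1/10; 1/10+11/50→8/25; 31/100+8/25→63/100; 37/100+63/100→1. L = 41/20 ≈ 2.0500.
Efficiency = H/L = 1.9644/2.0500 = 95.8%.

95.8%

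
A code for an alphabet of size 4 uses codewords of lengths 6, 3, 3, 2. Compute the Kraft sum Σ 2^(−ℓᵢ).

With common denominator 2^6 = 64: Σ 2^(−ℓᵢ) = 1/64 + 8/64 + 8/64 + 16/64 = 33/64 = 0.515625.

0.515625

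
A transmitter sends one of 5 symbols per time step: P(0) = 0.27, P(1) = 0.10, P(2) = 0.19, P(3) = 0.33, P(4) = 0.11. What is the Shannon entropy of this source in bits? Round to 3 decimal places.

H = −Σ pᵢ log₂ pᵢ.
−0.27·log₂(0.27) = 0.5100
−0.10·log₂(0.10) = 0.3322
−0.19·log₂(0.19) = 0.4552
−0.33·log₂(0.33) = 0.5278
−0.11·log₂(0.11) = 0.3503
Sum ≈ 2.1755 → 2.176 bits.

2.176 bits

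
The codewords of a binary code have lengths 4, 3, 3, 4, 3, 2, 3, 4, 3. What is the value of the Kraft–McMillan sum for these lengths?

With common denominator 2^4 = 16: Σ 2^(−ℓᵢ) = 1/16 + 2/16 + 2/16 + 1/16 + 2/16 + 4/16 + 2/16 + 1/16 + 2/16 = 17/16 = 1.0625.

1.0625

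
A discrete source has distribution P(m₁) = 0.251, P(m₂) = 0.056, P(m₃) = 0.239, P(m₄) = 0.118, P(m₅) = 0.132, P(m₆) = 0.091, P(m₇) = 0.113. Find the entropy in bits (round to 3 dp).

H = −Σ pᵢ log₂ pᵢ.
−0.251·log₂(0.251) = 0.5006
−0.056·log₂(0.056) = 0.2329
−0.239·log₂(0.239) = 0.4935
−0.118·log₂(0.118) = 0.3638
−0.132·log₂(0.132) = 0.3856
−0.091·log₂(0.091) = 0.3147
−0.113·log₂(0.113) = 0.3555
Sum ≈ 2.6465 → 2.647 bits.

2.647 bits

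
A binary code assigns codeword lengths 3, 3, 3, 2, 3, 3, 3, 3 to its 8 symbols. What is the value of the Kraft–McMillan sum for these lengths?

1.125

With common denominator 2^3 = 8: Σ 2^(−ℓᵢ) = 1/8 + 1/8 + 1/8 + 2/8 + 1/8 + 1/8 + 1/8 + 1/8 = 9/8 = 1.125.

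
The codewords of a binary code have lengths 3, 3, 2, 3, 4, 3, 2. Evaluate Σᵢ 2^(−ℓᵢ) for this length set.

1.0625

With common denominator 2^4 = 16: Σ 2^(−ℓᵢ) = 2/16 + 2/16 + 4/16 + 2/16 + 1/16 + 2/16 + 4/16 = 17/16 = 1.0625.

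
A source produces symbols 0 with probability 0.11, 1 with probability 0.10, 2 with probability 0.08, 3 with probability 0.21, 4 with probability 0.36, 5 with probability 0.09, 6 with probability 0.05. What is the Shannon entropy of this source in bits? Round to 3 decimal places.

H = −Σ pᵢ log₂ pᵢ.
−0.11·log₂(0.11) = 0.3503
−0.10·log₂(0.10) = 0.3322
−0.08·log₂(0.08) = 0.2915
−0.21·log₂(0.21) = 0.4728
−0.36·log₂(0.36) = 0.5306
−0.09·log₂(0.09) = 0.3127
−0.05·log₂(0.05) = 0.2161
Sum ≈ 2.5062 → 2.506 bits.

2.506 bits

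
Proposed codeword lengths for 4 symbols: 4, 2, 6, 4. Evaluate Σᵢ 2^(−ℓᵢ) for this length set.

0.390625

With common denominator 2^6 = 64: Σ 2^(−ℓᵢ) = 4/64 + 16/64 + 1/64 + 4/64 = 25/64 = 0.390625.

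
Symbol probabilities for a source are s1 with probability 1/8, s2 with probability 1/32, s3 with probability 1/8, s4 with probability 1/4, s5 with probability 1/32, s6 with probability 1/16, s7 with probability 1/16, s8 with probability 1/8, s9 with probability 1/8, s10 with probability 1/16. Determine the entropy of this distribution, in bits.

Each probability is a power of 1/2, so log₂(1/p) is an integer.
H = Σ p·log₂(1/p) = 1/8·3 + 1/32·5 + 1/8·3 + 1/4·2 + 1/32·5 + 1/16·4 + 1/16·4 + 1/8·3 + 1/8·3 + 1/16·4 = 3.0625 bits.

3.0625 bits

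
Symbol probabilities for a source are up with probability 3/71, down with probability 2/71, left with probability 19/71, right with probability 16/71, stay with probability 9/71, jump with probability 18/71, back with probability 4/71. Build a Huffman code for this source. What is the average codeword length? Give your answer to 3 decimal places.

Repeatedly combine the two least-probable nodes; the expected code length is the sum of the merged weights.
merge 2/71 + 3/71 → 5/71
merge 4/71 + 5/71 → 9/71
merge 9/71 + 9/71 → 18/71
merge 16/71 + 18/71 → 34/71
merge 18/71 + 19/71 → 37/71
merge 34/71 + 37/71 → 1
L = 5/71 + 9/71 + 18/71 + 34/71 + 37/71 + 1 = 174/71 ≈ 2.451 bits/symbol.

2.451 bits/symbol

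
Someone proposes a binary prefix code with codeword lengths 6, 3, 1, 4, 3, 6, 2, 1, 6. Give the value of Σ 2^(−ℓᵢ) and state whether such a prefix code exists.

1.609375; no

With common denominator 2^6 = 64: Σ 2^(−ℓᵢ) = 1/64 + 8/64 + 32/64 + 4/64 + 8/64 + 1/64 + 16/64 + 32/64 + 1/64 = 103/64 = 1.609375.
Kraft's inequality requires Σ ≤ 1; here Σ = 1.609375 > 1, so no such prefix code exists.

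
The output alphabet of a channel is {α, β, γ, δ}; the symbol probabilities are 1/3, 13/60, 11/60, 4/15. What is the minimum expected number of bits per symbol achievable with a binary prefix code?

Repeatedly combine the two least-probable nodes; the expected code length is the sum of the merged weights.
merge 11/60 + 13/60 → 2/5
merge 4/15 + 1/3 → 3/5
merge 2/5 + 3/5 → 1
L = 2/5 + 3/5 + 1 = 2 bits/symbol.

2 bits/symbol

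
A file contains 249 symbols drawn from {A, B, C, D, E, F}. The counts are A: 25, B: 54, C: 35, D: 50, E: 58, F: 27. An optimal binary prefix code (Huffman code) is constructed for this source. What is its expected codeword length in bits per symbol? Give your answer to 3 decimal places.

2.550 bits/symbol

Probabilities are the counts divided by 249.
Repeatedly combine the two least-probable nodes; the expected code length is the sum of the merged weights.
merge 25/249 + 9/83 → 52/249
merge 35/249 + 50/249 → 85/249
merge 52/249 + 18/83 → 106/249
merge 58/249 + 85/249 → 143/249
merge 106/249 + 143/249 → 1
L = 52/249 + 85/249 + 106/249 + 143/249 + 1 = 635/249 ≈ 2.550 bits/symbol.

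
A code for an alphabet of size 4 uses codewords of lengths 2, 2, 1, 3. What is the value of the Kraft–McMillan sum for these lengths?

1.125

With common denominator 2^3 = 8: Σ 2^(−ℓᵢ) = 2/8 + 2/8 + 4/8 + 1/8 = 9/8 = 1.125.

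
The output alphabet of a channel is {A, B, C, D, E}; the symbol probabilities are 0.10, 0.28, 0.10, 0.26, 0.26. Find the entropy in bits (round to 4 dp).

H = −Σ pᵢ log₂ pᵢ.
−0.10·log₂(0.10) = 0.3322
−0.28·log₂(0.28) = 0.5142
−0.10·log₂(0.10) = 0.3322
−0.26·log₂(0.26) = 0.5053
−0.26·log₂(0.26) = 0.5053
Sum ≈ 2.1892 → 2.1892 bits.

2.1892 bits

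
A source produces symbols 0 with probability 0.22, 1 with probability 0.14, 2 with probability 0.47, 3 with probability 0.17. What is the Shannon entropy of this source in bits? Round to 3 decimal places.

1.824 bits

H = −Σ pᵢ log₂ pᵢ.
−0.22·log₂(0.22) = 0.4806
−0.14·log₂(0.14) = 0.3971
−0.47·log₂(0.47) = 0.5120
−0.17·log₂(0.17) = 0.4346
Sum ≈ 1.8242 → 1.824 bits.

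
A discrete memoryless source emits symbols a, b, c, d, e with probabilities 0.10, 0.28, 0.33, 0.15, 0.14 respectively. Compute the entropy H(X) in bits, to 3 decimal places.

H = −Σ pᵢ log₂ pᵢ.
−0.10·log₂(0.10) = 0.3322
−0.28·log₂(0.28) = 0.5142
−0.33·log₂(0.33) = 0.5278
−0.15·log₂(0.15) = 0.4105
−0.14·log₂(0.14) = 0.3971
Sum ≈ 2.1819 → 2.182 bits.

2.182 bits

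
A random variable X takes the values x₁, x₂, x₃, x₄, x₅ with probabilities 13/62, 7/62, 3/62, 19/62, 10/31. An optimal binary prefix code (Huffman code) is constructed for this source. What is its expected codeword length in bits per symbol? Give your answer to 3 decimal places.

2.161 bits/symbol

Repeatedly combine the two least-probable nodes; the expected code length is the sum of the merged weights.
merge 3/62 + 7/62 → 5/31
merge 5/31 + 13/62 → 23/62
merge 19/62 + 10/31 → 39/62
merge 23/62 + 39/62 → 1
L = 5/31 + 23/62 + 39/62 + 1 = 67/31 ≈ 2.161 bits/symbol.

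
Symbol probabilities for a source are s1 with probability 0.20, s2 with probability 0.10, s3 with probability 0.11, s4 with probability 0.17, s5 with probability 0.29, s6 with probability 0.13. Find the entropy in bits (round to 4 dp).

2.4820 bits

H = −Σ pᵢ log₂ pᵢ.
−0.20·log₂(0.20) = 0.4644
−0.10·log₂(0.10) = 0.3322
−0.11·log₂(0.11) = 0.3503
−0.17·log₂(0.17) = 0.4346
−0.29·log₂(0.29) = 0.5179
−0.13·log₂(0.13) = 0.3826
Sum ≈ 2.4820 → 2.4820 bits.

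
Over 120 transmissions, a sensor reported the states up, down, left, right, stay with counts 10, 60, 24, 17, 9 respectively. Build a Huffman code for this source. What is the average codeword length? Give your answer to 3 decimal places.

Probabilities are the counts divided by 120.
Repeatedly combine the two least-probable nodes; the expected code length is the sum of the merged weights.
merge 3/40 + 1/12 → 19/120
merge 17/120 + 19/120 → 3/10
merge 1/5 + 3/10 → 1/2
merge 1/2 + 1/2 → 1
L = 19/120 + 3/10 + 1/2 + 1 = 47/24 ≈ 1.958 bits/symbol.

1.958 bits/symbol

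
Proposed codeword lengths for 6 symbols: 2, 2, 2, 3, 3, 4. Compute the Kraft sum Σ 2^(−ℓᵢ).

With common denominator 2^4 = 16: Σ 2^(−ℓᵢ) = 4/16 + 4/16 + 4/16 + 2/16 + 2/16 + 1/16 = 17/16 = 1.0625.

1.0625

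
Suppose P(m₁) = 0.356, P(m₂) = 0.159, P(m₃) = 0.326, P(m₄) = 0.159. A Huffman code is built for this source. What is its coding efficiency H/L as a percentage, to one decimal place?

Entropy H = −Σ p log₂ p ≈ 1.9012 bits.
Huffman merges: 159/1000+159/1000→159/500; 159/500+163/500→161/250; 89/250+161/250→1. L = 981/500 ≈ 1.9620.
Efficiency = H/L = 1.9012/1.9620 = 96.9%.

96.9%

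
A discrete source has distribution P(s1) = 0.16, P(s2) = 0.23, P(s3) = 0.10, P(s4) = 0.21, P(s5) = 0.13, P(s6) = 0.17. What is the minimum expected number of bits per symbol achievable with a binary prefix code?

2.56 bits/symbol

Repeatedly combine the two least-probable nodes; the expected code length is the sum of the merged weights.
merge 1/10 + 13/100 → 23/100
merge 4/25 + 17/100 → 33/100
merge 21/100 + 23/100 → 11/25
merge 23/100 + 33/100 → 14/25
merge 11/25 + 14/25 → 1
L = 23/100 + 33/100 + 11/25 + 14/25 + 1 = 64/25 = 2.56 bits/symbol.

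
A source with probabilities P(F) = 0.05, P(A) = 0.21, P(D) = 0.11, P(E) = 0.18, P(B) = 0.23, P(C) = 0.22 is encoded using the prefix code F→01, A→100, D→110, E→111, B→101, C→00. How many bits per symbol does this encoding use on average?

2.73 bits/symbol

L̄ = Σ pᵢ·ℓᵢ = 0.05·2 + 0.21·3 + 0.11·3 + 0.18·3 + 0.23·3 + 0.22·2 = 2.73 bits/symbol.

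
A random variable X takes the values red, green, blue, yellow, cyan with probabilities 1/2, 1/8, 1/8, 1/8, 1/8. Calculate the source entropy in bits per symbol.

2 bits

Each probability is a power of 1/2, so log₂(1/p) is an integer.
H = Σ p·log₂(1/p) = 1/2·1 + 1/8·3 + 1/8·3 + 1/8·3 + 1/8·3 = 2 bits.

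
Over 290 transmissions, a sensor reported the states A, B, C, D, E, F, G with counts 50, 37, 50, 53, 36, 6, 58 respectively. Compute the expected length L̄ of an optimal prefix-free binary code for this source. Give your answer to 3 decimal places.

Probabilities are the counts divided by 290.
Repeatedly combine the two least-probable nodes; the expected code length is the sum of the merged weights.
merge 3/145 + 18/145 → 21/145
merge 37/290 + 21/145 → 79/290
merge 5/29 + 5/29 → 10/29
merge 53/290 + 1/5 → 111/290
merge 79/290 + 10/29 → 179/290
merge 111/290 + 179/290 → 1
L = 21/145 + 79/290 + 10/29 + 111/290 + 179/290 + 1 = 801/290 ≈ 2.762 bits/symbol.

2.762 bits/symbol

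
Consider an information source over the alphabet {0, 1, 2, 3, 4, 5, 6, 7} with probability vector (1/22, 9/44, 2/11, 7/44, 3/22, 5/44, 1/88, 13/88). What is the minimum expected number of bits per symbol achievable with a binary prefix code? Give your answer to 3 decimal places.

Repeatedly combine the two least-probable nodes; the expected code length is the sum of the merged weights.
merge 1/88 + 1/22 → 5/88
merge 5/88 + 5/44 → 15/88
merge 3/22 + 13/88 → 25/88
merge 7/44 + 15/88 → 29/88
merge 2/11 + 9/44 → 17/44
merge 25/88 + 29/88 → 27/44
merge 17/44 + 27/44 → 1
L = 5/88 + 15/88 + 25/88 + 29/88 + 17/44 + 27/44 + 1 = 125/44 ≈ 2.841 bits/symbol.

2.841 bits/symbol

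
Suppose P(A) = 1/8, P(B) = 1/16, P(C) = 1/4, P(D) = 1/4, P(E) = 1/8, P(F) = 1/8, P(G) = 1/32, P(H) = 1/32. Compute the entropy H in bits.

2.6875 bits

Each probability is a power of 1/2, so log₂(1/p) is an integer.
H = Σ p·log₂(1/p) = 1/8·3 + 1/16·4 + 1/4·2 + 1/4·2 + 1/8·3 + 1/8·3 + 1/32·5 + 1/32·5 = 2.6875 bits.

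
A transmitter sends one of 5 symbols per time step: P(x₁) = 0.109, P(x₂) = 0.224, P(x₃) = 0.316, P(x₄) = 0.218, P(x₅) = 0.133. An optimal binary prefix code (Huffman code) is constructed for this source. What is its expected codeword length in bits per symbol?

Repeatedly combine the two least-probable nodes; the expected code length is the sum of the merged weights.
merge 109/1000 + 133/1000 → 121/500
merge 109/500 + 28/125 → 221/500
merge 121/500 + 79/250 → 279/500
merge 221/500 + 279/500 → 1
L = 121/500 + 221/500 + 279/500 + 1 = 1121/500 = 2.242 bits/symbol.

2.242 bits/symbol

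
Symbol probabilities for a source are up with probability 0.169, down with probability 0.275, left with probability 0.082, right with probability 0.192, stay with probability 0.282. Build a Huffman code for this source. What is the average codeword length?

2.251 bits/symbol

Repeatedly combine the two least-probable nodes; the expected code length is the sum of the merged weights.
merge 41/500 + 169/1000 → 251/1000
merge 24/125 + 251/1000 → 443/1000
merge 11/40 + 141/500 → 557/1000
merge 443/1000 + 557/1000 → 1
L = 251/1000 + 443/1000 + 557/1000 + 1 = 2251/1000 = 2.251 bits/symbol.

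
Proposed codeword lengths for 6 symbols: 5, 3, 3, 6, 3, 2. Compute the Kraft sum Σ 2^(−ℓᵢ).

With common denominator 2^6 = 64: Σ 2^(−ℓᵢ) = 2/64 + 8/64 + 8/64 + 1/64 + 8/64 + 16/64 = 43/64 = 0.671875.

0.671875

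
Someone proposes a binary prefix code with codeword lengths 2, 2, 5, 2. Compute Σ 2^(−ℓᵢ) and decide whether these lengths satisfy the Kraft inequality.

0.78125; yes

With common denominator 2^5 = 32: Σ 2^(−ℓᵢ) = 8/32 + 8/32 + 1/32 + 8/32 = 25/32 = 0.78125.
Kraft's inequality requires Σ ≤ 1; here Σ = 0.78125 ≤ 1, so such a prefix code exists.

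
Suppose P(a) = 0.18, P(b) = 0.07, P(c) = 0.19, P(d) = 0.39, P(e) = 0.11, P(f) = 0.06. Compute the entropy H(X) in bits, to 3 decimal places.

H = −Σ pᵢ log₂ pᵢ.
−0.18·log₂(0.18) = 0.4453
−0.07·log₂(0.07) = 0.2686
−0.19·log₂(0.19) = 0.4552
−0.39·log₂(0.39) = 0.5298
−0.11·log₂(0.11) = 0.3503
−0.06·log₂(0.06) = 0.2435
Sum ≈ 2.2927 → 2.293 bits.

2.293 bits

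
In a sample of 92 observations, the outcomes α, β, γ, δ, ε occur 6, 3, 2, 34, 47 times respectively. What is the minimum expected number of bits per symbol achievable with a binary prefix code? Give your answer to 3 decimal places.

Probabilities are the counts divided by 92.
Repeatedly combine the two least-probable nodes; the expected code length is the sum of the merged weights.
merge 1/46 + 3/92 → 5/92
merge 5/92 + 3/46 → 11/92
merge 11/92 + 17/46 → 45/92
merge 45/92 + 47/92 → 1
L = 5/92 + 11/92 + 45/92 + 1 = 153/92 ≈ 1.663 bits/symbol.

1.663 bits/symbol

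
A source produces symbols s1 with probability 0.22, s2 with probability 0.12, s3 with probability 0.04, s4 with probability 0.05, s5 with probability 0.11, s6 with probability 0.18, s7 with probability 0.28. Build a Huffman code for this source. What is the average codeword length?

2.59 bits/symbol

Repeatedly combine the two least-probable nodes; the expected code length is the sum of the merged weights.
merge 1/25 + 1/20 → 9/100
merge 9/100 + 11/100 → 1/5
merge 3/25 + 9/50 → 3/10
merge 1/5 + 11/50 → 21/50
merge 7/25 + 3/10 → 29/50
merge 21/50 + 29/50 → 1
L = 9/100 + 1/5 + 3/10 + 21/50 + 29/50 + 1 = 259/100 = 2.59 bits/symbol.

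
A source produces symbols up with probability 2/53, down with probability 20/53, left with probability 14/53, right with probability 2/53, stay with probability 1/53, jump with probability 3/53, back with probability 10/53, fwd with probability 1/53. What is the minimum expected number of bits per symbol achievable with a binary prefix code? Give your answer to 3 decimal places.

Repeatedly combine the two least-probable nodes; the expected code length is the sum of the merged weights.
merge 1/53 + 1/53 → 2/53
merge 2/53 + 2/53 → 4/53
merge 2/53 + 3/53 → 5/53
merge 4/53 + 5/53 → 9/53
merge 9/53 + 10/53 → 19/53
merge 14/53 + 19/53 → 33/53
merge 20/53 + 33/53 → 1
L = 2/53 + 4/53 + 5/53 + 9/53 + 19/53 + 33/53 + 1 = 125/53 ≈ 2.358 bits/symbol.

2.358 bits/symbol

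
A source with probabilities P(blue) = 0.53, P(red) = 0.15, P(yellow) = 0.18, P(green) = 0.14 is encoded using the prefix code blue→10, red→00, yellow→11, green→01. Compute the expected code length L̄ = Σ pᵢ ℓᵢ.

2 bits/symbol

L̄ = Σ pᵢ·ℓᵢ = 0.53·2 + 0.15·2 + 0.18·2 + 0.14·2 = 2 bits/symbol.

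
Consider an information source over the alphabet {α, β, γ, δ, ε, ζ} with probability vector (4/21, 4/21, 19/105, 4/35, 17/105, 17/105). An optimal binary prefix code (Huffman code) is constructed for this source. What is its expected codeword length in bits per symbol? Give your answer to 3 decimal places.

2.619 bits/symbol

Repeatedly combine the two least-probable nodes; the expected code length is the sum of the merged weights.
merge 4/35 + 17/105 → 29/105
merge 17/105 + 19/105 → 12/35
merge 4/21 + 4/21 → 8/21
merge 29/105 + 12/35 → 13/21
merge 8/21 + 13/21 → 1
L = 29/105 + 12/35 + 8/21 + 13/21 + 1 = 55/21 ≈ 2.619 bits/symbol.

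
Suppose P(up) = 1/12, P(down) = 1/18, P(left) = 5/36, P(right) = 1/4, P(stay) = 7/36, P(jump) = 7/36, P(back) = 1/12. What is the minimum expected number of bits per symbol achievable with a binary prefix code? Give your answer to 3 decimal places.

Repeatedly combine the two least-probable nodes; the expected code length is the sum of the merged weights.
merge 1/18 + 1/12 → 5/36
merge 1/12 + 5/36 → 2/9
merge 5/36 + 7/36 → 1/3
merge 7/36 + 2/9 → 5/12
merge 1/4 + 1/3 → 7/12
merge 5/12 + 7/12 → 1
L = 5/36 + 2/9 + 1/3 + 5/12 + 7/12 + 1 = 97/36 ≈ 2.694 bits/symbol.

2.694 bits/symbol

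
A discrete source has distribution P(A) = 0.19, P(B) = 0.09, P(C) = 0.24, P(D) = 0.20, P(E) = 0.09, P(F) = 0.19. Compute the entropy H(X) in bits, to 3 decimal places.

H = −Σ pᵢ log₂ pᵢ.
−0.19·log₂(0.19) = 0.4552
−0.09·log₂(0.09) = 0.3127
−0.24·log₂(0.24) = 0.4941
−0.20·log₂(0.20) = 0.4644
−0.09·log₂(0.09) = 0.3127
−0.19·log₂(0.19) = 0.4552
Sum ≈ 2.4943 → 2.494 bits.

2.494 bits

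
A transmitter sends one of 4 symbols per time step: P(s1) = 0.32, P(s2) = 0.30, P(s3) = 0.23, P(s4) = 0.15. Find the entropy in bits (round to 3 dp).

1.945 bits

H = −Σ pᵢ log₂ pᵢ.
−0.32·log₂(0.32) = 0.5260
−0.30·log₂(0.30) = 0.5211
−0.23·log₂(0.23) = 0.4877
−0.15·log₂(0.15) = 0.4105
Sum ≈ 1.9453 → 1.945 bits.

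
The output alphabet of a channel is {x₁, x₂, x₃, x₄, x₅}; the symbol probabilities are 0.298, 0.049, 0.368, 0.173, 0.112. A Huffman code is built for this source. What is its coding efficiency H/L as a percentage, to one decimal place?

96.7%

Entropy H = −Σ p log₂ p ≈ 2.0561 bits.
Huffman merges: 49/1000+14/125→161/1000; 161/1000+173/1000→167/500; 149/500+167/500→79/125; 46/125+79/125→1. L = 2127/1000 ≈ 2.1270.
Efficiency = H/L = 2.0561/2.1270 = 96.7%.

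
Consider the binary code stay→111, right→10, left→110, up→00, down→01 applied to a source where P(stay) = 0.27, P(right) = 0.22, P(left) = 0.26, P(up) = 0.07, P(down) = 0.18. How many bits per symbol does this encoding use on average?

2.53 bits/symbol

L̄ = Σ pᵢ·ℓᵢ = 0.27·3 + 0.22·2 + 0.26·3 + 0.07·2 + 0.18·2 = 2.53 bits/symbol.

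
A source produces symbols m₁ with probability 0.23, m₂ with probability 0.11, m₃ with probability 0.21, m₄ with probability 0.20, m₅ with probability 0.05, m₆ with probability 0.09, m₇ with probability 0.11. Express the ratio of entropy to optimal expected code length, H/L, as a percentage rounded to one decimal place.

Entropy H = −Σ p log₂ p ≈ 2.6542 bits.
Huffman merges: 1/20+9/100→7/50; 11/100+11/100→11/50; 7/50+1/5→17/50; 21/100+11/50→43/100; 23/100+17/50→57/100; 43/100+57/100→1. L = 27/10 ≈ 2.7000.
Efficiency = H/L = 2.6542/2.7000 = 98.3%.

98.3%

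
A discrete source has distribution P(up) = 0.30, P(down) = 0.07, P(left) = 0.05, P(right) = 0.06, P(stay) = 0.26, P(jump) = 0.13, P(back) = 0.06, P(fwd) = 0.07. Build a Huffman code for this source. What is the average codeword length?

Repeatedly combine the two least-probable nodes; the expected code length is the sum of the merged weights.
merge 1/20 + 3/50 → 11/100
merge 3/50 + 7/100 → 13/100
merge 7/100 + 11/100 → 9/50
merge 13/100 + 13/100 → 13/50
merge 9/50 + 13/50 → 11/25
merge 13/50 + 3/10 → 14/25
merge 11/25 + 14/25 → 1
L = 11/100 + 13/100 + 9/50 + 13/50 + 11/25 + 14/25 + 1 = 67/25 = 2.68 bits/symbol.

2.68 bits/symbol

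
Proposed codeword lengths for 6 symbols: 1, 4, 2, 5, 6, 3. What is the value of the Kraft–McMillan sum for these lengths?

0.984375

With common denominator 2^6 = 64: Σ 2^(−ℓᵢ) = 32/64 + 4/64 + 16/64 + 2/64 + 1/64 + 8/64 = 63/64 = 0.984375.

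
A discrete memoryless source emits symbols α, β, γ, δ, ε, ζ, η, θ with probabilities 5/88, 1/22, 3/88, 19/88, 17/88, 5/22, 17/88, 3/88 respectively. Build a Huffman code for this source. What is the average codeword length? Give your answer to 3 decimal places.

2.705 bits/symbol

Repeatedly combine the two least-probable nodes; the expected code length is the sum of the merged weights.
merge 3/88 + 3/88 → 3/44
merge 1/22 + 5/88 → 9/88
merge 3/44 + 9/88 → 15/88
merge 15/88 + 17/88 → 4/11
merge 17/88 + 19/88 → 9/22
merge 5/22 + 4/11 → 13/22
merge 9/22 + 13/22 → 1
L = 3/44 + 9/88 + 15/88 + 4/11 + 9/22 + 13/22 + 1 = 119/44 ≈ 2.705 bits/symbol.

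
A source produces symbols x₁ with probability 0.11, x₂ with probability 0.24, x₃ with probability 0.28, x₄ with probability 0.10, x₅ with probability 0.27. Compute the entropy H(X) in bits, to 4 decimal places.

H = −Σ pᵢ log₂ pᵢ.
−0.11·log₂(0.11) = 0.3503
−0.24·log₂(0.24) = 0.4941
−0.28·log₂(0.28) = 0.5142
−0.10·log₂(0.10) = 0.3322
−0.27·log₂(0.27) = 0.5100
Sum ≈ 2.2009 → 2.2009 bits.

2.2009 bits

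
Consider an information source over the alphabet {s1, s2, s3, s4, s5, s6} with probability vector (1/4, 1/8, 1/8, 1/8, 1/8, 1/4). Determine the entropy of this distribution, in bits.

2.5 bits

Each probability is a power of 1/2, so log₂(1/p) is an integer.
H = Σ p·log₂(1/p) = 1/4·2 + 1/8·3 + 1/8·3 + 1/8·3 + 1/8·3 + 1/4·2 = 2.5 bits.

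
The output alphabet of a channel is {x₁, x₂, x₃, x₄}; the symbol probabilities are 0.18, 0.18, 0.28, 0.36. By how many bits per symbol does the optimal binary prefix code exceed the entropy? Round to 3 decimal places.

0.065 bits

Entropy H = −Σ p log₂ p ≈ 1.9355 bits.
Huffman merges: 9/50+9/50→9/25; 7/25+9/25→16/25; 9/25+16/25→1. L = 2 ≈ 2.0000.
L − H = 2.0000 − 1.9355 = 0.065 bits.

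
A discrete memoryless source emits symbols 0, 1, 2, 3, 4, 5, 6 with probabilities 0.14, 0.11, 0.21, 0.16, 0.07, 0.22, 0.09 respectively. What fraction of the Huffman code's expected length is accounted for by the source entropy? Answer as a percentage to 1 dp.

Entropy H = −Σ p log₂ p ≈ 2.7050 bits.
Huffman merges: 7/100+9/100→4/25; 11/100+7/50→1/4; 4/25+4/25→8/25; 21/100+11/50→43/100; 1/4+8/25→57/100; 43/100+57/100→1. L = 273/100 ≈ 2.7300.
Efficiency = H/L = 2.7050/2.7300 = 99.1%.

99.1%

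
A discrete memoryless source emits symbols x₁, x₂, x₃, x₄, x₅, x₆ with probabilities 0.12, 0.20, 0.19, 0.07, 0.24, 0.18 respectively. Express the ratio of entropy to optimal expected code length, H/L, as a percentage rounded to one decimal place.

Entropy H = −Σ p log₂ p ≈ 2.4947 bits.
Huffman merges: 7/100+3/25→19/100; 9/50+19/100→37/100; 19/100+1/5→39/100; 6/25+37/100→61/100; 39/100+61/100→1. L = 64/25 ≈ 2.5600.
Efficiency = H/L = 2.4947/2.5600 = 97.4%.

97.4%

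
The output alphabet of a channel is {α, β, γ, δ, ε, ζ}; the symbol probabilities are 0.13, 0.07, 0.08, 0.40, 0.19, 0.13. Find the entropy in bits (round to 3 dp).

2.309 bits

H = −Σ pᵢ log₂ pᵢ.
−0.13·log₂(0.13) = 0.3826
−0.07·log₂(0.07) = 0.2686
−0.08·log₂(0.08) = 0.2915
−0.40·log₂(0.40) = 0.5288
−0.19·log₂(0.19) = 0.4552
−0.13·log₂(0.13) = 0.3826
Sum ≈ 2.3093 → 2.309 bits.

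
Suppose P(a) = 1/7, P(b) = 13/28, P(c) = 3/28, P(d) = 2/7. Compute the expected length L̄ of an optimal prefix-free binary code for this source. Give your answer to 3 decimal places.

Repeatedly combine the two least-probable nodes; the expected code length is the sum of the merged weights.
merge 3/28 + 1/7 → 1/4
merge 1/4 + 2/7 → 15/28
merge 13/28 + 15/28 → 1
L = 1/4 + 15/28 + 1 = 25/14 ≈ 1.786 bits/symbol.

1.786 bits/symbol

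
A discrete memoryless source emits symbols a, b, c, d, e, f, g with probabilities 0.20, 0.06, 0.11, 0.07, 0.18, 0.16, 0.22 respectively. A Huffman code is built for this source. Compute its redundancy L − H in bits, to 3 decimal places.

0.034 bits

Entropy H = −Σ p log₂ p ≈ 2.6757 bits.
Huffman merges: 3/50+7/100→13/100; 11/100+13/100→6/25; 4/25+9/50→17/50; 1/5+11/50→21/50; 6/25+17/50→29/50; 21/50+29/50→1. L = 271/100 ≈ 2.7100.
L − H = 2.7100 − 2.6757 = 0.034 bits.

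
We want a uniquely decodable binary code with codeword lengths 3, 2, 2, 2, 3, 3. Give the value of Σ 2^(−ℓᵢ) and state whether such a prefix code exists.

With common denominator 2^3 = 8: Σ 2^(−ℓᵢ) = 1/8 + 2/8 + 2/8 + 2/8 + 1/8 + 1/8 = 9/8 = 1.125.
Kraft's inequality requires Σ ≤ 1; here Σ = 1.125 > 1, so no such prefix code exists.

1.125; no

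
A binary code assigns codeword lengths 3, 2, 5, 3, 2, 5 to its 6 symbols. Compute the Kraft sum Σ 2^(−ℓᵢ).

With common denominator 2^5 = 32: Σ 2^(−ℓᵢ) = 4/32 + 8/32 + 1/32 + 4/32 + 8/32 + 1/32 = 26/32 = 0.8125.

0.8125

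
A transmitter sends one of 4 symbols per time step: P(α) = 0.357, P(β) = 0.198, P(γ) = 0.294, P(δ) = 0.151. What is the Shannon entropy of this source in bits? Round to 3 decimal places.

H = −Σ pᵢ log₂ pᵢ.
−0.357·log₂(0.357) = 0.5305
−0.198·log₂(0.198) = 0.4626
−0.294·log₂(0.294) = 0.5192
−0.151·log₂(0.151) = 0.4118
Sum ≈ 1.9242 → 1.924 bits.

1.924 bits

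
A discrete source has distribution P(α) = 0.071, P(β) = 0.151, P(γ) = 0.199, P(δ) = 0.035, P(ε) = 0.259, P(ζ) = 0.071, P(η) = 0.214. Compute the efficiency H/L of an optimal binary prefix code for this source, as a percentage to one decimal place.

Entropy H = −Σ p log₂ p ≈ 2.5673 bits.
Huffman merges: 7/200+71/1000→53/500; 71/1000+53/500→177/1000; 151/1000+177/1000→41/125; 199/1000+107/500→413/1000; 259/1000+41/125→587/1000; 413/1000+587/1000→1. L = 2611/1000 ≈ 2.6110.
Efficiency = H/L = 2.5673/2.6110 = 98.3%.

98.3%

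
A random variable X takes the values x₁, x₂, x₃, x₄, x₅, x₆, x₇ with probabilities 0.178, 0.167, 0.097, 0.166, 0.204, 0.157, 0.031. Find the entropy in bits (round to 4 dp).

H = −Σ pᵢ log₂ pᵢ.
−0.178·log₂(0.178) = 0.4432
−0.167·log₂(0.167) = 0.4312
−0.097·log₂(0.097) = 0.3265
−0.166·log₂(0.166) = 0.4301
−0.204·log₂(0.204) = 0.4678
−0.157·log₂(0.157) = 0.4194
−0.031·log₂(0.031) = 0.1554
Sum ≈ 2.6736 → 2.6736 bits.

2.6736 bits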